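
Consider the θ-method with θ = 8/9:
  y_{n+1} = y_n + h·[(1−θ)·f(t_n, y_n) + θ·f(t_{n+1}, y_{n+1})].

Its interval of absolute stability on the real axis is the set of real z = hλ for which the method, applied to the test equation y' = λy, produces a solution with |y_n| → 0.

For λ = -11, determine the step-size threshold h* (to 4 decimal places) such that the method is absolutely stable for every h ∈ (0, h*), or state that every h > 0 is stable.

Test eqn y'=λy, z=hλ:
  y_{n+1} = y_n + z·[1/9·y_n + 8/9·y_{n+1}] ⇒ (1 − 8/9z)y_{n+1} = (1 + 1/9z)y_n
  R(z) = (1 + 1/9z)/(1 − 8/9z).

Find x<0 with |R(x)|<1.
x=-0.94: |R|=0.4879
x=-2: |R|=0.2800
x=-10: |R|=0.0112
x=-100: |R|=0.1125
θ=8/9≥1/2 ⇒ |1+1/9x|<|1−8/9x| ∀x<0 ⇒ unbounded interval.

interval (−∞, 0). Any h>0 works for λ=-11.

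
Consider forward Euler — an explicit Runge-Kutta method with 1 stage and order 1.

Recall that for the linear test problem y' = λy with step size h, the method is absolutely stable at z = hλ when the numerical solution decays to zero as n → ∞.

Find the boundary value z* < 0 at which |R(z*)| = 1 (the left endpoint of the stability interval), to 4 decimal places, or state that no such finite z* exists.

On y'=λy, z=hλ:
  order 1, 1-stage ⇒ R(z)=1+z
  (e.g. R(-1.26)=-0.26000, |R|=0.26000)

Boundary: |R(x)|=1, x<0.
x=-1.26: |R|=0.2600
|R(-1.48)|=0.4800 |R(-1.02)|=0.0200 |R(-0.53)|=0.4700
Bisect:
  x_lo=-2.7112 |R|=1.7112  x_hi=-0.0958 |R|=0.9042
  mid=-1.40351 |R|=0.40351 →hi
  mid=-2.05735 |R|=1.05735 →lo
  mid=-1.73043 |R|=0.73043 →hi
  mid=-1.89389 |R|=0.89389 →hi
  mid=-1.97562 |R|=0.97562 →hi
  mid=-2.01648 |R|=1.01648 →lo
  mid=-1.99605 |R|=0.99605 →hi
  mid=-2.00626 |R|=1.00626 →lo
  ...
  [-2.00004,-1.99988] ⇒ x*=-2.0000
Stable set (-2.0000, 0).

left endpoint -2.0000.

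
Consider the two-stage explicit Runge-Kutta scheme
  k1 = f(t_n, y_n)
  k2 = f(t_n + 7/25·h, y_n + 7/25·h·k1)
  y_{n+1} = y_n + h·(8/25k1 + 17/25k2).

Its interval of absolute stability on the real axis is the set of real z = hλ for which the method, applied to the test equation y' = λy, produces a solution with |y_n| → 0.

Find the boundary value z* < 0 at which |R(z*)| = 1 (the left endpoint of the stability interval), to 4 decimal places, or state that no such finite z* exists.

left endpoint -5.2521.

With y'=λy (z=hλ):
  k1=λy_n ⇒ h·k1=z·y_n;  k2=λ(1+7/25z)y_n ⇒ h·k2=z(1+7/25z)y_n
  y_{n+1}/y_n = 1 + 8/25z + 17/25z(1+7/25z) = 1 + z + 119/625z²
  R(z) = 1 + z + 119/625z².

Boundary: |R(x)|=1, x<0.
x=-0.37: |R|=0.6561
R=1: x+119/625x²=0 ⇒ x=−625/119=-5.2521; min R=1−1/(4·119/625)=-0.3130>−1
Confirm numerically:
  x=-4.825: |R|=0.60763 <1
  x=-4.265: |R|=0.19842 <1
  x=-3.117: |R|=0.26713 <1
  x=-5.756: |R|=1.55224 >1
  x=-5.325: |R|=1.07391 >1
Stable set (-5.2521, 0).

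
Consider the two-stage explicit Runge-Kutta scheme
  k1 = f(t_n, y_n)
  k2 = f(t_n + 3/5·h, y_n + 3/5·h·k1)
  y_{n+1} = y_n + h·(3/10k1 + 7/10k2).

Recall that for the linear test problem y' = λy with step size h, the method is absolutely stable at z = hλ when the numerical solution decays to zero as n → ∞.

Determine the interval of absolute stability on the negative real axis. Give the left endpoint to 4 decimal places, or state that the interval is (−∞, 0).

(-2.3810, 0).

With y'=λy (z=hλ):
  k1=λy_n ⇒ h·k1=z·y_n;  k2=λ(1+3/5z)y_n ⇒ h·k2=z(1+3/5z)y_n
  y_{n+1}/y_n = 1 + 3/10z + 7/10z(1+3/5z) = 1 + z + 21/50z²
  ⇒ R(z) = 1 + z + 21/50z².

Solve |R(x)|<1 on ℝ⁻.
x=-0.53: |R|=0.5880
R=1: x+21/50x²=0 ⇒ x=−50/21=-2.3810; min R=1−1/(4·21/50)=0.4048>−1
Confirm numerically:
  x=-1.882: |R|=0.60561 <1
  x=-1.399: |R|=0.42302 <1
  x=-1.326: |R|=0.41248 <1
  x=-2.923: |R|=1.66545 >1
  x=-2.616: |R|=1.25825 >1
  x=-2.448: |R|=1.06894 >1
So |R|<1 on (-2.3810, 0).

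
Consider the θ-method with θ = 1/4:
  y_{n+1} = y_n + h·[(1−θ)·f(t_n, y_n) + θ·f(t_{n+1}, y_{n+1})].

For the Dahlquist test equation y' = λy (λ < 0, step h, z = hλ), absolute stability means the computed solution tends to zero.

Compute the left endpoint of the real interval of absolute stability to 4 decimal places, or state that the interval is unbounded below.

Test eqn y'=λy, z=hλ:
  y_{n+1} = y_n + z·[3/4·y_n + 1/4·y_{n+1}] ⇒ (1 − 1/4z)y_{n+1} = (1 + 3/4z)y_n
  ⇒ R(z) = (1 + 3/4z)/(1 − 1/4z).

Need |R(x)|<1, x<0.
x=-1.59: |R|=0.1377
R=−1: 1+3/4x = −1+1/4x ⇒ -1/2x=2 ⇒ x=2/(-1/2)=-4.0000
Confirm numerically:
  x=-3.318: |R|=0.81361 <1
  x=-3.025: |R|=0.72242 <1
  x=-2.901: |R|=0.68150 <1
  x=-1.793: |R|=0.23805 <1
  x=-4.490: |R|=1.11543 >1
  x=-4.387: |R|=1.09229 >1
Interval (-4.0000, 0).

left endpoint -4.0000.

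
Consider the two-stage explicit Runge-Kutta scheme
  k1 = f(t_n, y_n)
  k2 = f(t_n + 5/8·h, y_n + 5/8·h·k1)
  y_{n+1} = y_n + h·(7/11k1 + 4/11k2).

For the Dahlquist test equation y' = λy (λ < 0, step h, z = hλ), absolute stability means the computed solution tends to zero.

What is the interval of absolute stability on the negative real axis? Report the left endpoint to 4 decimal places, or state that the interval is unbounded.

On y'=λy, z=hλ:
  k1=λy_n ⇒ h·k1=z·y_n;  k2=λ(1+5/8z)y_n ⇒ h·k2=z(1+5/8z)y_n
  y_{n+1}/y_n = 1 + 7/11z + 4/11z(1+5/8z) = 1 + z + 5/22z²
  so R(z) = 1 + z + 5/22z².

Find x<0 with |R(x)|<1.
x=-1.73: |R|=0.0498
R=1: x+5/22x²=0 ⇒ x=−22/5=-4.4000; min R=1−1/(4·5/22)=-0.1000>−1
Confirm numerically:
  x=-4.373: |R|=0.97317 <1
  x=-3.706: |R|=0.41546 <1
  x=-3.042: |R|=0.06113 <1
  x=-2.851: |R|=0.00368 <1
  x=-4.996: |R|=1.67673 >1
  x=-4.679: |R|=1.29669 >1
  x=-4.584: |R|=1.19169 >1
Stable set (-4.4000, 0).

(-4.4000, 0).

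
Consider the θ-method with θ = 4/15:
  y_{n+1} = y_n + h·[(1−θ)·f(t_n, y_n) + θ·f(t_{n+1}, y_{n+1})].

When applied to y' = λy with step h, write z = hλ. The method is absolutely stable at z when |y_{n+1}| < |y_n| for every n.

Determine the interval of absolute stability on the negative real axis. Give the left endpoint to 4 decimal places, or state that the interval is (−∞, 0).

(-4.2857, 0).

Test eqn y'=λy, z=hλ:
  y_{n+1} = y_n + z·[11/15·y_n + 4/15·y_{n+1}] ⇒ (1 − 4/15z)y_{n+1} = (1 + 11/15z)y_n
  Hence R(z) = (1 + 11/15z)/(1 − 4/15z).

Need |R(x)|<1, x<0.
x=-1.36: |R|=0.0020
R=−1: 1+11/15x = −1+4/15x ⇒ -7/15x=2 ⇒ x=2/(-7/15)=-4.2857
Confirm numerically:
  x=-3.934: |R|=0.91990 <1
  x=-3.773: |R|=0.88073 <1
  x=-3.472: |R|=0.80282 <1
  x=-4.844: |R|=1.11368 >1
  x=-4.536: |R|=1.05286 >1
  x=-4.464: |R|=1.03798 >1
So |R|<1 on (-4.2857, 0).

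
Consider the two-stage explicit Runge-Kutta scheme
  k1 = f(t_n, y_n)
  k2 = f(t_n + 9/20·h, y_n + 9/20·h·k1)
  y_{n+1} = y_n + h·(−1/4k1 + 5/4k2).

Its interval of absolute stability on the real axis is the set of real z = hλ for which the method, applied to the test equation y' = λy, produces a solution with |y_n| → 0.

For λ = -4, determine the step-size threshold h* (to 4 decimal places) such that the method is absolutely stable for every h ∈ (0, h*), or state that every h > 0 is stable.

(-1.7778,0); λ=-4 ⇒ h* = (16/9)/4 = 0.4444.

With y'=λy (z=hλ):
  k1=λy_n ⇒ h·k1=z·y_n;  k2=λ(1+9/20z)y_n ⇒ h·k2=z(1+9/20z)y_n
  y_{n+1}/y_n = 1 − 1/4z + 5/4z(1+9/20z) = 1 + z + 9/16z²
  Hence R(z) = 1 + z + 9/16z².

Solve |R(x)|<1 on ℝ⁻.
x=-0.37: |R|=0.7070
R=1: x+9/16x²=0 ⇒ x=−16/9=-1.7778; min R=1−1/(4·9/16)=0.5556>−1
Confirm numerically:
  x=-1.730: |R|=0.95351 <1
  x=-1.663: |R|=0.89263 <1
  x=-1.372: |R|=0.68684 <1
  x=-0.881: |R|=0.55559 <1
  x=-2.057: |R|=1.32308 >1
  x=-1.808: |R|=1.03074 >1
So |R|<1 on (-1.7778, 0).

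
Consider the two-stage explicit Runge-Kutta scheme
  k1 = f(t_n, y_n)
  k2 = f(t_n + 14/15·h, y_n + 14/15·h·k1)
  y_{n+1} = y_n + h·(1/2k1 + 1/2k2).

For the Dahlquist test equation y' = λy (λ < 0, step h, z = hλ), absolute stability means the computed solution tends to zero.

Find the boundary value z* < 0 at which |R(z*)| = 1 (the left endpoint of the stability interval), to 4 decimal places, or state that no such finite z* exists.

On y'=λy, z=hλ:
  k1=λy_n ⇒ h·k1=z·y_n;  k2=λ(1+14/15z)y_n ⇒ h·k2=z(1+14/15z)y_n
  y_{n+1}/y_n = 1 + 1/2z + 1/2z(1+14/15z) = 1 + z + 7/15z²
  R(z) = 1 + z + 7/15z².

Need |R(x)|<1, x<0.
x=-0.36: |R|=0.7005
R=1: x+7/15x²=0 ⇒ x=−15/7=-2.1429; min R=1−1/(4·7/15)=0.4643>−1
Confirm numerically:
  x=-1.590: |R|=0.58978 <1
  x=-1.503: |R|=0.55120 <1
  x=-1.400: |R|=0.51467 <1
  x=-2.367: |R|=1.24759 >1
  x=-2.212: |R|=1.07137 >1
  x=-2.171: |R|=1.02851 >1
Interval (-2.1429, 0).

z* = -2.1429.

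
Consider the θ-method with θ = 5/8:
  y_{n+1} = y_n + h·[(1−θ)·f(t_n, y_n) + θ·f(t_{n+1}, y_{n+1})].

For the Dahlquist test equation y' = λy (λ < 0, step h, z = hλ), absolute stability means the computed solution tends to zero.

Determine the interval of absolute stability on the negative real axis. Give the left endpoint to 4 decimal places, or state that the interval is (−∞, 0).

With y'=λy (z=hλ):
  y_{n+1} = y_n + z·[3/8·y_n + 5/8·y_{n+1}] ⇒ (1 − 5/8z)y_{n+1} = (1 + 3/8z)y_n
  R(z) = (1 + 3/8z)/(1 − 5/8z).

Boundary: |R(x)|=1, x<0.
x=-0.8: |R|=0.4667
x=-2: |R|=0.1111
x=-10: |R|=0.3793
x=-100: |R|=0.5748
θ=5/8≥1/2 ⇒ |1+3/8x|<|1−5/8x| ∀x<0 ⇒ stable on all of ℝ⁻.

interval (−∞, 0).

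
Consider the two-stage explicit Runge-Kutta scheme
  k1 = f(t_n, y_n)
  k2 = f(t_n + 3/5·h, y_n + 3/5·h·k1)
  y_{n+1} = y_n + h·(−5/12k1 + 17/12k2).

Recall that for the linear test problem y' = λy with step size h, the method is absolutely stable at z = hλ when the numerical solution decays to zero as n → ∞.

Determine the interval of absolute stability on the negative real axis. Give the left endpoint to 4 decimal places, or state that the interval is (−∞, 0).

(-1.1765, 0).

Set f=λy, z=hλ:
  k1=λy_n ⇒ h·k1=z·y_n;  k2=λ(1+3/5z)y_n ⇒ h·k2=z(1+3/5z)y_n
  y_{n+1}/y_n = 1 − 5/12z + 17/12z(1+3/5z) = 1 + z + 17/20z²
  R(z) = 1 + z + 17/20z².

Boundary: |R(x)|=1, x<0.
x=-0.87: |R|=0.7734
R=1: x+17/20x²=0 ⇒ x=−20/17=-1.1765; min R=1−1/(4·17/20)=0.7059>−1
Confirm numerically:
  x=-1.020: |R|=0.86434 <1
  x=-0.965: |R|=0.82654 <1
  x=-0.866: |R|=0.77146 <1
  x=-0.660: |R|=0.71026 <1
  x=-1.544: |R|=1.48235 >1
  x=-1.251: |R|=1.07925 >1
Interval (-1.1765, 0).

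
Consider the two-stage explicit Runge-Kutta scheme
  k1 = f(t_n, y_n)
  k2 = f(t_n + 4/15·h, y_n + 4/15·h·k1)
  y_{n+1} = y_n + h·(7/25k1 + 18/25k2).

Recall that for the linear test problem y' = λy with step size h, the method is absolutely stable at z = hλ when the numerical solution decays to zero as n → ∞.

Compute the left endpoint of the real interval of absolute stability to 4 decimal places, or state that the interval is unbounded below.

left endpoint -5.2083.

Test eqn y'=λy, z=hλ:
  k1=λy_n ⇒ h·k1=z·y_n;  k2=λ(1+4/15z)y_n ⇒ h·k2=z(1+4/15z)y_n
  y_{n+1}/y_n = 1 + 7/25z + 18/25z(1+4/15z) = 1 + z + 24/125z²
  R(z) = 1 + z + 24/125z².

Solve |R(x)|<1 on ℝ⁻.
x=-0.32: |R|=0.6997
R=1: x+24/125x²=0 ⇒ x=−125/24=-5.2083; min R=1−1/(4·24/125)=-0.3021>−1
Confirm numerically:
  x=-4.383: |R|=0.30545 <1
  x=-3.391: |R|=0.18321 <1
  x=-2.987: |R|=0.27394 <1
  x=-2.623: |R|=0.30202 <1
  x=-5.368: |R|=1.16456 >1
  x=-5.230: |R|=1.02176 >1
Interval (-5.2083, 0).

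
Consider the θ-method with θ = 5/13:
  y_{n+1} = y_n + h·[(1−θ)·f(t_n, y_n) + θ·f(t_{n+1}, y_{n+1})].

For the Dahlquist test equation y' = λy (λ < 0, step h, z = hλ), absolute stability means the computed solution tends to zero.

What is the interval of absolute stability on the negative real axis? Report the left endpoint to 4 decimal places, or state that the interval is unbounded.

(-8.6667, 0).

Test eqn y'=λy, z=hλ:
  y_{n+1} = y_n + z·[8/13·y_n + 5/13·y_{n+1}] ⇒ (1 − 5/13z)y_{n+1} = (1 + 8/13z)y_n
  R(z) = (1 + 8/13z)/(1 − 5/13z).

Boundary: |R(x)|=1, x<0.
x=-0.88: |R|=0.3425
R=−1: 1+8/13x = −1+5/13x ⇒ -3/13x=2 ⇒ x=2/(-3/13)=-8.6667
Confirm numerically:
  x=-8.388: |R|=0.98478 <1
  x=-4.509: |R|=0.64909 <1
  x=-4.131: |R|=0.59569 <1
  x=-3.750: |R|=0.53543 <1
  x=-9.233: |R|=1.02872 >1
  x=-9.058: |R|=1.02014 >1
So |R|<1 on (-8.6667, 0).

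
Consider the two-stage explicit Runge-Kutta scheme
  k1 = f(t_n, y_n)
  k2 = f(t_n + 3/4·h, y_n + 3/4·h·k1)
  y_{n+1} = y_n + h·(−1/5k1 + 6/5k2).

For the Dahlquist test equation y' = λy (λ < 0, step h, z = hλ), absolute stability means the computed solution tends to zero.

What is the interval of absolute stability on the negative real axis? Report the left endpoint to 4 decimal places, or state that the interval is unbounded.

Set f=λy, z=hλ:
  k1=λy_n ⇒ h·k1=z·y_n;  k2=λ(1+3/4z)y_n ⇒ h·k2=z(1+3/4z)y_n
  y_{n+1}/y_n = 1 − 1/5z + 6/5z(1+3/4z) = 1 + z + 9/10z²
  so R(z) = 1 + z + 9/10z².

Find x<0 with |R(x)|<1.
x=-1.19: |R|=1.0845
R=1: x+9/10x²=0 ⇒ x=−10/9=-1.1111; min R=1−1/(4·9/10)=0.7222>−1
Confirm numerically:
  x=-1.003: |R|=0.90241 <1
  x=-0.607: |R|=0.72460 <1
  x=-0.531: |R|=0.72276 <1
  x=-1.385: |R|=1.34140 >1
  x=-1.355: |R|=1.29742 >1
So |R|<1 on (-1.1111, 0).

z∈(-1.1111,0).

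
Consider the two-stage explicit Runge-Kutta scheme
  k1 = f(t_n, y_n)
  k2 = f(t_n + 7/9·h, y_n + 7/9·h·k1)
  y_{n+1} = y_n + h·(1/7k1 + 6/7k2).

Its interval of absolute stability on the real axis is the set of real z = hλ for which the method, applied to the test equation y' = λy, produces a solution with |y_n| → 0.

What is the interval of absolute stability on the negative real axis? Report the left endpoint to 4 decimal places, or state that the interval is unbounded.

(-1.5000, 0).

With y'=λy (z=hλ):
  k1=λy_n ⇒ h·k1=z·y_n;  k2=λ(1+7/9z)y_n ⇒ h·k2=z(1+7/9z)y_n
  y_{n+1}/y_n = 1 + 1/7z + 6/7z(1+7/9z) = 1 + z + 2/3z²
  Hence R(z) = 1 + z + 2/3z².

Boundary: |R(x)|=1, x<0.
x=-1.43: |R|=0.9333
R=1: x+2/3x²=0 ⇒ x=−3/2=-1.5000; min R=1−1/(4·2/3)=0.6250>−1
Confirm numerically:
  x=-1.140: |R|=0.72640 <1
  x=-0.909: |R|=0.64185 <1
  x=-0.865: |R|=0.63382 <1
  x=-1.962: |R|=1.60430 >1
  x=-1.658: |R|=1.17464 >1
  x=-1.614: |R|=1.12266 >1
Stable set (-1.5000, 0).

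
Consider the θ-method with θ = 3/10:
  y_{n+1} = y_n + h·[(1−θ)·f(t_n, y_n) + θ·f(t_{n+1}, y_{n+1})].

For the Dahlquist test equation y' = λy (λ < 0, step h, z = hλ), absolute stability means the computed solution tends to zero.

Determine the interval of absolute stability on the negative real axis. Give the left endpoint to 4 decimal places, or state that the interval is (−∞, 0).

(-5.0000, 0).

Set f=λy, z=hλ:
  y_{n+1} = y_n + z·[7/10·y_n + 3/10·y_{n+1}] ⇒ (1 − 3/10z)y_{n+1} = (1 + 7/10z)y_n
  so R(z) = (1 + 7/10z)/(1 − 3/10z).

Boundary: |R(x)|=1, x<0.
x=-0.45: |R|=0.6035
R=−1: 1+7/10x = −1+3/10x ⇒ -2/5x=2 ⇒ x=2/(-2/5)=-5.0000
Confirm numerically:
  x=-4.773: |R|=0.96266 <1
  x=-4.506: |R|=0.91598 <1
  x=-3.339: |R|=0.66808 <1
  x=-3.113: |R|=0.60970 <1
  x=-5.366: |R|=1.05610 >1
  x=-5.206: |R|=1.03216 >1
Interval (-5.0000, 0).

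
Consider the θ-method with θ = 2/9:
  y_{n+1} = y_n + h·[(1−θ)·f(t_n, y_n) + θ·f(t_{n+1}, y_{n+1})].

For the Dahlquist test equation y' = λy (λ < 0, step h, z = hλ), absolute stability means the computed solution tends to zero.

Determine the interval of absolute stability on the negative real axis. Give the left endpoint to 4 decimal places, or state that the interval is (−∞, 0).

With y'=λy (z=hλ):
  y_{n+1} = y_n + z·[7/9·y_n + 2/9·y_{n+1}] ⇒ (1 − 2/9z)y_{n+1} = (1 + 7/9z)y_n
  Hence R(z) = (1 + 7/9z)/(1 − 2/9z).

Solve |R(x)|<1 on ℝ⁻.
x=-0.8: |R|=0.3208
R=−1: 1+7/9x = −1+2/9x ⇒ -5/9x=2 ⇒ x=2/(-5/9)=-3.6000
Confirm numerically:
  x=-3.289: |R|=0.90018 <1
  x=-3.136: |R|=0.84809 <1
  x=-2.570: |R|=0.63579 <1
  x=-4.047: |R|=1.13075 >1
  x=-3.841: |R|=1.07223 >1
Interval (-3.6000, 0).

(-3.6000, 0).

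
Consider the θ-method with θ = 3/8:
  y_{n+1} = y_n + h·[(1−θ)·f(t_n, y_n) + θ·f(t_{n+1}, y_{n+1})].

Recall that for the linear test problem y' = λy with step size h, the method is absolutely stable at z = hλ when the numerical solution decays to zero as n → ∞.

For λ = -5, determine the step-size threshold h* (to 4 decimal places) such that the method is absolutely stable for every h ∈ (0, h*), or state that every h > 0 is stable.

Set f=λy, z=hλ:
  y_{n+1} = y_n + z·[5/8·y_n + 3/8·y_{n+1}] ⇒ (1 − 3/8z)y_{n+1} = (1 + 5/8z)y_n
  R(z) = (1 + 5/8z)/(1 − 3/8z).

Boundary: |R(x)|=1, x<0.
x=-1.61: |R|=0.0039
R=−1: 1+5/8x = −1+3/8x ⇒ -1/4x=2 ⇒ x=2/(-1/4)=-8.0000
Confirm numerically:
  x=-6.675: |R|=0.90544 <1
  x=-5.803: |R|=0.82707 <1
  x=-5.624: |R|=0.80894 <1
  x=-8.583: |R|=1.03455 >1
  x=-8.387: |R|=1.02334 >1
Interval (-8.0000, 0).

(-8.0000,0); λ=-5 ⇒ h* = (8)/5 = 1.6000.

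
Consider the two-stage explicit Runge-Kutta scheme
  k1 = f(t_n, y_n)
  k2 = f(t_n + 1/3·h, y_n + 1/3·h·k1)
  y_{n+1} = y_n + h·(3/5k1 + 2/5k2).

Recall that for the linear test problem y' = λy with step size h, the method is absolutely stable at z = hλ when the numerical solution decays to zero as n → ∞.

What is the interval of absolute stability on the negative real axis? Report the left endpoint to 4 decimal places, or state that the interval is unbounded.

(-7.5000, 0).

With y'=λy (z=hλ):
  k1=λy_n ⇒ h·k1=z·y_n;  k2=λ(1+1/3z)y_n ⇒ h·k2=z(1+1/3z)y_n
  y_{n+1}/y_n = 1 + 3/5z + 2/5z(1+1/3z) = 1 + z + 2/15z²
  ⇒ R(z) = 1 + z + 2/15z².

Find x<0 with |R(x)|<1.
x=-1.69: |R|=0.3092
R=1: x+2/15x²=0 ⇒ x=−15/2=-7.5000; min R=1−1/(4·2/15)=-0.8750>−1
Confirm numerically:
  x=-5.978: |R|=0.21314 <1
  x=-5.081: |R|=0.63879 <1
  x=-4.396: |R|=0.81936 <1
  x=-7.852: |R|=1.36852 >1
  x=-7.683: |R|=1.18747 >1
So |R|<1 on (-7.5000, 0).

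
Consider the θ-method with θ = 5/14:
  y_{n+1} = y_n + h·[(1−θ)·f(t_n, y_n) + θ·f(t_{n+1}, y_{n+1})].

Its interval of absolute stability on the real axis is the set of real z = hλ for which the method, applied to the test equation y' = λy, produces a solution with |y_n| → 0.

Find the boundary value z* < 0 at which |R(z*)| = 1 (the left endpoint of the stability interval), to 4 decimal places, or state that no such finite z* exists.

z* = -7.0000.

With y'=λy (z=hλ):
  y_{n+1} = y_n + z·[9/14·y_n + 5/14·y_{n+1}] ⇒ (1 − 5/14z)y_{n+1} = (1 + 9/14z)y_n
  Hence R(z) = (1 + 9/14z)/(1 − 5/14z).

Solve |R(x)|<1 on ℝ⁻.
x=-1.38: |R|=0.0756
R=−1: 1+9/14x = −1+5/14x ⇒ -2/7x=2 ⇒ x=2/(-2/7)=-7.0000
Confirm numerically:
  x=-6.795: |R|=0.98291 <1
  x=-5.250: |R|=0.82609 <1
  x=-4.068: |R|=0.65847 <1
  x=-2.831: |R|=0.40771 <1
  x=-7.425: |R|=1.03325 >1
  x=-7.387: |R|=1.03039 >1
  x=-7.143: |R|=1.01151 >1
So |R|<1 on (-7.0000, 0).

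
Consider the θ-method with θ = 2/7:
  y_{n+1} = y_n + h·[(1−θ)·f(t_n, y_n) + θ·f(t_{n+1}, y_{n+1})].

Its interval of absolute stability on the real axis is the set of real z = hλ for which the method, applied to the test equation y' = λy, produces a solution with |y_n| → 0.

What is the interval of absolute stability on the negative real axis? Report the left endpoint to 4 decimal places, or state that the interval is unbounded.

Test eqn y'=λy, z=hλ:
  y_{n+1} = y_n + z·[5/7·y_n + 2/7·y_{n+1}] ⇒ (1 − 2/7z)y_{n+1} = (1 + 5/7z)y_n
  R(z) = (1 + 5/7z)/(1 − 2/7z).

Boundary: |R(x)|=1, x<0.
x=-1.55: |R|=0.0743
R=−1: 1+5/7x = −1+2/7x ⇒ -3/7x=2 ⇒ x=2/(-3/7)=-4.6667
Confirm numerically:
  x=-4.555: |R|=0.97921 <1
  x=-2.540: |R|=0.47185 <1
  x=-1.945: |R|=0.25023 <1
  x=-5.181: |R|=1.08887 >1
  x=-5.098: |R|=1.07525 >1
  x=-4.804: |R|=1.02481 >1
Stable set (-4.6667, 0).

z∈(-4.6667,0).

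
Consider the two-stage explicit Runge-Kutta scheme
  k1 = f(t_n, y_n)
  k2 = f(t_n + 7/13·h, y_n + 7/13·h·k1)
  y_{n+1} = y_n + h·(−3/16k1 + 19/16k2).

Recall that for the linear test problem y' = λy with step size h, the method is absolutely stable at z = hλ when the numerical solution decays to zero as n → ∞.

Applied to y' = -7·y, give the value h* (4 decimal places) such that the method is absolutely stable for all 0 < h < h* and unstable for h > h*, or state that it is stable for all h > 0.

(-1.5639,0); λ=-7 ⇒ h* = (208/133)/7 = 0.2234.

On y'=λy, z=hλ:
  k1=λy_n ⇒ h·k1=z·y_n;  k2=λ(1+7/13z)y_n ⇒ h·k2=z(1+7/13z)y_n
  y_{n+1}/y_n = 1 − 3/16z + 19/16z(1+7/13z) = 1 + z + 133/208z²
  so R(z) = 1 + z + 133/208z².

Find x<0 with |R(x)|<1.
x=-1.64: |R|=1.0798
R=1: x+133/208x²=0 ⇒ x=−208/133=-1.5639; min R=1−1/(4·133/208)=0.6090>−1
Confirm numerically:
  x=-1.222: |R|=0.73284 <1
  x=-1.024: |R|=0.64648 <1
  x=-0.852: |R|=0.61216 <1
  x=-2.043: |R|=1.62586 >1
  x=-1.792: |R|=1.26136 >1
  x=-1.669: |R|=1.11215 >1
Stable set (-1.5639, 0).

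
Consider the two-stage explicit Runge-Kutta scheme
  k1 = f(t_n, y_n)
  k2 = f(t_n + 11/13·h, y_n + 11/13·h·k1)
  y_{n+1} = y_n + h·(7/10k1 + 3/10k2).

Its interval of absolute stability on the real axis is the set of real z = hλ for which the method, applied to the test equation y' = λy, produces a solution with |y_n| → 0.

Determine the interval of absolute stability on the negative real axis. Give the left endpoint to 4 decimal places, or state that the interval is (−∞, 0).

z∈(-3.9394,0).

Test eqn y'=λy, z=hλ:
  k1=λy_n ⇒ h·k1=z·y_n;  k2=λ(1+11/13z)y_n ⇒ h·k2=z(1+11/13z)y_n
  y_{n+1}/y_n = 1 + 7/10z + 3/10z(1+11/13z) = 1 + z + 33/130z²
  so R(z) = 1 + z + 33/130z².

Solve |R(x)|<1 on ℝ⁻.
x=-1.18: |R|=0.1735
R=1: x+33/130x²=0 ⇒ x=−130/33=-3.9394; min R=1−1/(4·33/130)=0.0152>−1
Confirm numerically:
  x=-3.810: |R|=0.87486 <1
  x=-3.532: |R|=0.63474 <1
  x=-2.876: |R|=0.22366 <1
  x=-2.050: |R|=0.01679 <1
  x=-4.413: |R|=1.53054 >1
  x=-4.393: |R|=1.50584 >1
  x=-4.335: |R|=1.43533 >1
Interval (-3.9394, 0).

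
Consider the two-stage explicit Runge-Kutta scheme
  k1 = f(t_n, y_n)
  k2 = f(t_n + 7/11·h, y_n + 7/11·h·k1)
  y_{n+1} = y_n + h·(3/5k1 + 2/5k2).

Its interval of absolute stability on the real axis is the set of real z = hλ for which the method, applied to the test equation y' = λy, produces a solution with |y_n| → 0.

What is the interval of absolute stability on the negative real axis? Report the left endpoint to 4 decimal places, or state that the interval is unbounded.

With y'=λy (z=hλ):
  k1=λy_n ⇒ h·k1=z·y_n;  k2=λ(1+7/11z)y_n ⇒ h·k2=z(1+7/11z)y_n
  y_{n+1}/y_n = 1 + 3/5z + 2/5z(1+7/11z) = 1 + z + 14/55z²
  ⇒ R(z) = 1 + z + 14/55z².

Solve |R(x)|<1 on ℝ⁻.
x=-0.96: |R|=0.2746
R=1: x+14/55x²=0 ⇒ x=−55/14=-3.9286; min R=1−1/(4·14/55)=0.0179>−1
Confirm numerically:
  x=-2.723: |R|=0.16439 <1
  x=-2.432: |R|=0.07354 <1
  x=-1.610: |R|=0.04981 <1
  x=-4.160: |R|=1.24506 >1
  x=-3.977: |R|=1.04903 >1
  x=-3.971: |R|=1.04289 >1
So |R|<1 on (-3.9286, 0).

z∈(-3.9286,0).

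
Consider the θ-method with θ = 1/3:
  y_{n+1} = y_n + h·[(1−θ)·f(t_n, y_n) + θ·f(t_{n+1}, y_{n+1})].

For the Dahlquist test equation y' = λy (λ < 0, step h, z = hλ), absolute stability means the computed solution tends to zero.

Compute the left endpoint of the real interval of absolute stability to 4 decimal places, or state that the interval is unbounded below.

z* = -6.0000.

On y'=λy, z=hλ:
  y_{n+1} = y_n + z·[2/3·y_n + 1/3·y_{n+1}] ⇒ (1 − 1/3z)y_{n+1} = (1 + 2/3z)y_n
  so R(z) = (1 + 2/3z)/(1 − 1/3z).

Boundary: |R(x)|=1, x<0.
x=-1.4: |R|=0.0455
R=−1: 1+2/3x = −1+1/3x ⇒ -1/3x=2 ⇒ x=2/(-1/3)=-6.0000
Confirm numerically:
  x=-5.546: |R|=0.94688 <1
  x=-3.705: |R|=0.65772 <1
  x=-3.417: |R|=0.59748 <1
  x=-6.522: |R|=1.05482 >1
  x=-6.483: |R|=1.05093 >1
So |R|<1 on (-6.0000, 0).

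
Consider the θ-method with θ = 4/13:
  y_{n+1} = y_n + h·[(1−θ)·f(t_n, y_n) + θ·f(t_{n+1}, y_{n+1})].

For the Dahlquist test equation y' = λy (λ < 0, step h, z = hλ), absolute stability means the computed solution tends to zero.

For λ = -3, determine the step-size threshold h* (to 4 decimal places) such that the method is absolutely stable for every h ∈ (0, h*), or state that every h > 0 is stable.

On y'=λy, z=hλ:
  y_{n+1} = y_n + z·[9/13·y_n + 4/13·y_{n+1}] ⇒ (1 − 4/13z)y_{n+1} = (1 + 9/13z)y_n
  so R(z) = (1 + 9/13z)/(1 − 4/13z).

Solve |R(x)|<1 on ℝ⁻.
x=-1.75: |R|=0.1375
R=−1: 1+9/13x = −1+4/13x ⇒ -5/13x=2 ⇒ x=2/(-5/13)=-5.2000
Confirm numerically:
  x=-3.741: |R|=0.73913 <1
  x=-2.597: |R|=0.44352 <1
  x=-2.226: |R|=0.32113 <1
  x=-5.778: |R|=1.08003 >1
  x=-5.759: |R|=1.07756 >1
  x=-5.239: |R|=1.00574 >1
Interval (-5.2000, 0).

(-5.2000,0); λ=-3 ⇒ h* = (26/5)/3 = 1.7333.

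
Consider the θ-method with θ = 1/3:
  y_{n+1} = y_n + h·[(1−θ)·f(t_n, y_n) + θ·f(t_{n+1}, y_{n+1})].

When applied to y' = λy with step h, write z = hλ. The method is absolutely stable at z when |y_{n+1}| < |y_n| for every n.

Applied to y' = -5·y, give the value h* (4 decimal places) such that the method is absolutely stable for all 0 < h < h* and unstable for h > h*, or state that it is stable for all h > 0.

(-6.0000,0); λ=-5 ⇒ h* = (6)/5 = 1.2000.

Test eqn y'=λy, z=hλ:
  y_{n+1} = y_n + z·[2/3·y_n + 1/3·y_{n+1}] ⇒ (1 − 1/3z)y_{n+1} = (1 + 2/3z)y_n
  R(z) = (1 + 2/3z)/(1 − 1/3z).

Boundary: |R(x)|=1, x<0.
x=-0.6: |R|=0.5000
R=−1: 1+2/3x = −1+1/3x ⇒ -1/3x=2 ⇒ x=2/(-1/3)=-6.0000
Confirm numerically:
  x=-4.986: |R|=0.87303 <1
  x=-3.120: |R|=0.52941 <1
  x=-2.418: |R|=0.33887 <1
  x=-6.224: |R|=1.02428 >1
  x=-6.116: |R|=1.01272 >1
So |R|<1 on (-6.0000, 0).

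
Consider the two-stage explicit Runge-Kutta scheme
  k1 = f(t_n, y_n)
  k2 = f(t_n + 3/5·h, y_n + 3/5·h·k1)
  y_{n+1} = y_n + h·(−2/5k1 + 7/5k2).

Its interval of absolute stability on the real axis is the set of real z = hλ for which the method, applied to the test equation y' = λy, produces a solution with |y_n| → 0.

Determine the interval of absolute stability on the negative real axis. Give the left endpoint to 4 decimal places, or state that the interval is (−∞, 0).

With y'=λy (z=hλ):
  k1=λy_n ⇒ h·k1=z·y_n;  k2=λ(1+3/5z)y_n ⇒ h·k2=z(1+3/5z)y_n
  y_{n+1}/y_n = 1 − 2/5z + 7/5z(1+3/5z) = 1 + z + 21/25z²
  ⇒ R(z) = 1 + z + 21/25z².

Boundary: |R(x)|=1, x<0.
x=-1.48: |R|=1.3599
R=1: x+21/25x²=0 ⇒ x=−25/21=-1.1905; min R=1−1/(4·21/25)=0.7024>−1
Confirm numerically:
  x=-1.014: |R|=0.84968 <1
  x=-0.828: |R|=0.74789 <1
  x=-0.764: |R|=0.72630 <1
  x=-0.559: |R|=0.70348 <1
  x=-1.617: |R|=1.57934 >1
  x=-1.554: |R|=1.47453 >1
  x=-1.374: |R|=1.21182 >1
Stable set (-1.1905, 0).

z∈(-1.1905,0).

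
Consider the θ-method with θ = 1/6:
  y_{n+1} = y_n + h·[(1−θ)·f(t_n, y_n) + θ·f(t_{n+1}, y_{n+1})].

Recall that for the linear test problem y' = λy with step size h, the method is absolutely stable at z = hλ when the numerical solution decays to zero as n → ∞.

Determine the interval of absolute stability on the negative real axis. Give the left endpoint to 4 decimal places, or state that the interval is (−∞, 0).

Test eqn y'=λy, z=hλ:
  y_{n+1} = y_n + z·[5/6·y_n + 1/6·y_{n+1}] ⇒ (1 − 1/6z)y_{n+1} = (1 + 5/6z)y_n
  Hence R(z) = (1 + 5/6z)/(1 − 1/6z).

Solve |R(x)|<1 on ℝ⁻.
x=-1.58: |R|=0.2507
R=−1: 1+5/6x = −1+1/6x ⇒ -2/3x=2 ⇒ x=2/(-2/3)=-3.0000
Confirm numerically:
  x=-1.816: |R|=0.39406 <1
  x=-1.750: |R|=0.35484 <1
  x=-1.342: |R|=0.09670 <1
  x=-3.351: |R|=1.15014 >1
  x=-3.265: |R|=1.11441 >1
Interval (-3.0000, 0).

(-3.0000, 0).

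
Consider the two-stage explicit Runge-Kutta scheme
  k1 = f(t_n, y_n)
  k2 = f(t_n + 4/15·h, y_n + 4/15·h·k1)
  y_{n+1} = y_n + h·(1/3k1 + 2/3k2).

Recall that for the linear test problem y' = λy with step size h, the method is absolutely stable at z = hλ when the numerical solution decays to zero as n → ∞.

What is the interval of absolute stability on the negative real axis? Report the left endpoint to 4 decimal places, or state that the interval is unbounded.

z∈(-5.6250,0).

With y'=λy (z=hλ):
  k1=λy_n ⇒ h·k1=z·y_n;  k2=λ(1+4/15z)y_n ⇒ h·k2=z(1+4/15z)y_n
  y_{n+1}/y_n = 1 + 1/3z + 2/3z(1+4/15z) = 1 + z + 8/45z²
  R(z) = 1 + z + 8/45z².

Find x<0 with |R(x)|<1.
x=-0.98: |R|=0.1907
R=1: x+8/45x²=0 ⇒ x=−45/8=-5.6250; min R=1−1/(4·8/45)=-0.4062>−1
Confirm numerically:
  x=-4.649: |R|=0.19335 <1
  x=-2.296: |R|=0.35882 <1
  x=-2.251: |R|=0.35020 <1
  x=-5.932: |R|=1.32376 >1
  x=-5.920: |R|=1.31047 >1
  x=-5.896: |R|=1.28406 >1
Interval (-5.6250, 0).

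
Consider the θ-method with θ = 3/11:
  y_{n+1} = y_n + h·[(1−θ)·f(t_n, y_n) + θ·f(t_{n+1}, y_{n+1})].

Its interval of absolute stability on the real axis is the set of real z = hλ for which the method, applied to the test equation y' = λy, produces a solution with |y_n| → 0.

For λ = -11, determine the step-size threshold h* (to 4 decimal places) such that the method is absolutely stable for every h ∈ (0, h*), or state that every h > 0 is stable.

Test eqn y'=λy, z=hλ:
  y_{n+1} = y_n + z·[8/11·y_n + 3/11·y_{n+1}] ⇒ (1 − 3/11z)y_{n+1} = (1 + 8/11z)y_n
  ⇒ R(z) = (1 + 8/11z)/(1 − 3/11z).

Solve |R(x)|<1 on ℝ⁻.
x=-1.06: |R|=0.1777
R=−1: 1+8/11x = −1+3/11x ⇒ -5/11x=2 ⇒ x=2/(-5/11)=-4.4000
Confirm numerically:
  x=-4.215: |R|=0.96088 <1
  x=-3.924: |R|=0.89549 <1
  x=-3.757: |R|=0.85564 <1
  x=-3.085: |R|=0.67539 <1
  x=-4.959: |R|=1.10801 >1
  x=-4.948: |R|=1.10602 >1
Stable set (-4.4000, 0).

(-4.4000,0); λ=-11 ⇒ h* = (22/5)/11 = 0.4000.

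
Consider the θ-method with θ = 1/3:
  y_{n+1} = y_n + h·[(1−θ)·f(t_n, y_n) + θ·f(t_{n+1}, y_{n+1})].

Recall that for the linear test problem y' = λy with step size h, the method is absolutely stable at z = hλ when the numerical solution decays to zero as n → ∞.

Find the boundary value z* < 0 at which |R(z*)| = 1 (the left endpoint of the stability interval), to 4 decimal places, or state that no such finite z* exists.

z* = -6.0000.

With y'=λy (z=hλ):
  y_{n+1} = y_n + z·[2/3·y_n + 1/3·y_{n+1}] ⇒ (1 − 1/3z)y_{n+1} = (1 + 2/3z)y_n
  so R(z) = (1 + 2/3z)/(1 − 1/3z).

Solve |R(x)|<1 on ℝ⁻.
x=-1.16: |R|=0.1635
R=−1: 1+2/3x = −1+1/3x ⇒ -1/3x=2 ⇒ x=2/(-1/3)=-6.0000
Confirm numerically:
  x=-3.733: |R|=0.66330 <1
  x=-3.604: |R|=0.63719 <1
  x=-3.041: |R|=0.51018 <1
  x=-2.717: |R|=0.42575 <1
  x=-6.473: |R|=1.04993 >1
  x=-6.261: |R|=1.02818 >1
  x=-6.089: |R|=1.00979 >1
Interval (-6.0000, 0).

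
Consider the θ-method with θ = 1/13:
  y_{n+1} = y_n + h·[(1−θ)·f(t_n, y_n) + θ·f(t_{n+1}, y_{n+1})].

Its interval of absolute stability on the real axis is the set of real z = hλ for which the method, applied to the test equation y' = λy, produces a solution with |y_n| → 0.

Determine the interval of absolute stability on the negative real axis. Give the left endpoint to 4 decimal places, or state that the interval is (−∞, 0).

(-2.3636, 0).

With y'=λy (z=hλ):
  y_{n+1} = y_n + z·[12/13·y_n + 1/13·y_{n+1}] ⇒ (1 − 1/13z)y_{n+1} = (1 + 12/13z)y_n
  ⇒ R(z) = (1 + 12/13z)/(1 − 1/13z).

Need |R(x)|<1, x<0.
x=-0.34: |R|=0.6687
R=−1: 1+12/13x = −1+1/13x ⇒ -11/13x=2 ⇒ x=2/(-11/13)=-2.3636
Confirm numerically:
  x=-1.920: |R|=0.67292 <1
  x=-1.024: |R|=0.05077 <1
  x=-0.961: |R|=0.10515 <1
  x=-2.922: |R|=1.38576 >1
  x=-2.404: |R|=1.02882 >1
Interval (-2.3636, 0).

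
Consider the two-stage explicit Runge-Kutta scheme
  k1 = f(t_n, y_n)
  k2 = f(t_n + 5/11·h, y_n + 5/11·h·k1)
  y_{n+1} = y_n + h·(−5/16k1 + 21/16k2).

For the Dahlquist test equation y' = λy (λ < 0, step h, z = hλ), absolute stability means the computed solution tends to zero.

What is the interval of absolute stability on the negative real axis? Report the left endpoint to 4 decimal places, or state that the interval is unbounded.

z∈(-1.6762,0).

On y'=λy, z=hλ:
  k1=λy_n ⇒ h·k1=z·y_n;  k2=λ(1+5/11z)y_n ⇒ h·k2=z(1+5/11z)y_n
  y_{n+1}/y_n = 1 − 5/16z + 21/16z(1+5/11z) = 1 + z + 105/176z²
  Hence R(z) = 1 + z + 105/176z².

Solve |R(x)|<1 on ℝ⁻.
x=-1.7: |R|=1.0241
R=1: x+105/176x²=0 ⇒ x=−176/105=-1.6762; min R=1−1/(4·105/176)=0.5810>−1
Confirm numerically:
  x=-1.621: |R|=0.94663 <1
  x=-1.527: |R|=0.86409 <1
  x=-1.138: |R|=0.63461 <1
  x=-0.826: |R|=0.58104 <1
  x=-2.242: |R|=1.75680 >1
  x=-1.954: |R|=1.32385 >1
Interval (-1.6762, 0).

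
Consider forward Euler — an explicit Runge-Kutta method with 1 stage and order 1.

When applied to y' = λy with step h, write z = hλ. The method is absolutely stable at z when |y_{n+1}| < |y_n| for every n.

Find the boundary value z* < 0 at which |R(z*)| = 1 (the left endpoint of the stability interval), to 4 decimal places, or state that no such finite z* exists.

left endpoint -2.0000.

With y'=λy (z=hλ):
  order 1, 1-stage ⇒ R(z)=1+z
  (e.g. R(-0.68)=0.32000, |R|=0.32000)

Need |R(x)|<1, x<0.
x=-0.68: |R|=0.3200
|R(-2.13)|=1.1300 |R(-0.78)|=0.2200 |R(-0.72)|=0.2800
Bisect:
  x_lo=-2.4550 |R|=1.4550  x_hi=-0.1545 |R|=0.8455
  mid=-1.30473 |R|=0.30473 →hi
  mid=-1.87985 |R|=0.87985 →hi
  mid=-2.16741 |R|=1.16741 →lo
  mid=-2.02363 |R|=1.02363 →lo
  mid=-1.95174 |R|=0.95174 →hi
  mid=-1.98769 |R|=0.98769 →hi
  mid=-2.00566 |R|=1.00566 →lo
  mid=-1.99667 |R|=0.99667 →hi
  ...
  [-2.00004,-1.99990] ⇒ x*=-2.0000
Interval (-2.0000, 0).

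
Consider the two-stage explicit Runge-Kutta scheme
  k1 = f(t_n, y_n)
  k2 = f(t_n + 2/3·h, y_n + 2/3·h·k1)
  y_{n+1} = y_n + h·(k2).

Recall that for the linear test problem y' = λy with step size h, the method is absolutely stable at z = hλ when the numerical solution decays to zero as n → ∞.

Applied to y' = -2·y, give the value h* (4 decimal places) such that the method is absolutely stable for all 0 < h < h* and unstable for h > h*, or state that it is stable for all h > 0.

On y'=λy, z=hλ:
  k1=λy_n ⇒ h·k1=z·y_n;  k2=λ(1+2/3z)y_n ⇒ h·k2=z(1+2/3z)y_n
  y_{n+1}/y_n = 1 + z(1+2/3z) = 1 + z + 2/3z²
  Hence R(z) = 1 + z + 2/3z².

Find x<0 with |R(x)|<1.
x=-1.67: |R|=1.1893
R=1: x+2/3x²=0 ⇒ x=−3/2=-1.5000; min R=1−1/(4·2/3)=0.6250>−1
Confirm numerically:
  x=-1.336: |R|=0.85393 <1
  x=-1.260: |R|=0.79840 <1
  x=-1.113: |R|=0.71285 <1
  x=-1.821: |R|=1.38969 >1
  x=-1.587: |R|=1.09205 >1
  x=-1.567: |R|=1.06999 >1
Interval (-1.5000, 0).

(-1.5000,0); λ=-2 ⇒ h* = (3/2)/2 = 0.7500.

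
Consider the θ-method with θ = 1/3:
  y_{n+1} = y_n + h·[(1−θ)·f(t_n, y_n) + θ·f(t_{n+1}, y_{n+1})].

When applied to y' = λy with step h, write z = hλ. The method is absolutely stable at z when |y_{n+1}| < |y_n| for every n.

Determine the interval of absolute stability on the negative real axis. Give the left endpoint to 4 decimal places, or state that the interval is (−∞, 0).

(-6.0000, 0).

Test eqn y'=λy, z=hλ:
  y_{n+1} = y_n + z·[2/3·y_n + 1/3·y_{n+1}] ⇒ (1 − 1/3z)y_{n+1} = (1 + 2/3z)y_n
  Hence R(z) = (1 + 2/3z)/(1 − 1/3z).

Solve |R(x)|<1 on ℝ⁻.
x=-1.1: |R|=0.1951
R=−1: 1+2/3x = −1+1/3x ⇒ -1/3x=2 ⇒ x=2/(-1/3)=-6.0000
Confirm numerically:
  x=-4.027: |R|=0.71923 <1
  x=-3.086: |R|=0.52120 <1
  x=-2.863: |R|=0.46495 <1
  x=-6.454: |R|=1.04802 >1
  x=-6.145: |R|=1.01586 >1
So |R|<1 on (-6.0000, 0).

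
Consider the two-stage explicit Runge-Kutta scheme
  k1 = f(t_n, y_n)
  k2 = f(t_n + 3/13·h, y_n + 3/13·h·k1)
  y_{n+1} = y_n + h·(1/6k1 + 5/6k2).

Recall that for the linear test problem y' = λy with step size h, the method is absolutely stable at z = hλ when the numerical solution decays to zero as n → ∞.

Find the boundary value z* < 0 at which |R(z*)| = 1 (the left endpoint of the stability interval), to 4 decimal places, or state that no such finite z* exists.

On y'=λy, z=hλ:
  k1=λy_n ⇒ h·k1=z·y_n;  k2=λ(1+3/13z)y_n ⇒ h·k2=z(1+3/13z)y_n
  y_{n+1}/y_n = 1 + 1/6z + 5/6z(1+3/13z) = 1 + z + 5/26z²
  R(z) = 1 + z + 5/26z².

Solve |R(x)|<1 on ℝ⁻.
x=-1.6: |R|=0.1077
R=1: x+5/26x²=0 ⇒ x=−26/5=-5.2000; min R=1−1/(4·5/26)=-0.3000>−1
Confirm numerically:
  x=-5.031: |R|=0.83649 <1
  x=-3.708: |R|=0.06391 <1
  x=-3.399: |R|=0.17723 <1
  x=-3.129: |R|=0.24618 <1
  x=-5.764: |R|=1.62517 >1
  x=-5.581: |R|=1.40892 >1
So |R|<1 on (-5.2000, 0).

left endpoint -5.2000.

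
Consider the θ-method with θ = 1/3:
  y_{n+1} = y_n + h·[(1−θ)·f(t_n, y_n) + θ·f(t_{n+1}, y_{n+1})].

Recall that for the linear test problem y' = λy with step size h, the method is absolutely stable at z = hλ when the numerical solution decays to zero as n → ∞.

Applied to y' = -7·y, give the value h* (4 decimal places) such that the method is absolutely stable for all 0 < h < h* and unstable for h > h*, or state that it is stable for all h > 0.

Test eqn y'=λy, z=hλ:
  y_{n+1} = y_n + z·[2/3·y_n + 1/3·y_{n+1}] ⇒ (1 − 1/3z)y_{n+1} = (1 + 2/3z)y_n
  R(z) = (1 + 2/3z)/(1 − 1/3z).

Boundary: |R(x)|=1, x<0.
x=-0.78: |R|=0.3810
R=−1: 1+2/3x = −1+1/3x ⇒ -1/3x=2 ⇒ x=2/(-1/3)=-6.0000
Confirm numerically:
  x=-5.410: |R|=0.92985 <1
  x=-3.861: |R|=0.68824 <1
  x=-2.888: |R|=0.47147 <1
  x=-6.466: |R|=1.04923 >1
  x=-6.320: |R|=1.03433 >1
  x=-6.142: |R|=1.01553 >1
So |R|<1 on (-6.0000, 0).

(-6.0000,0); λ=-7 ⇒ h* = (6)/7 = 0.8571.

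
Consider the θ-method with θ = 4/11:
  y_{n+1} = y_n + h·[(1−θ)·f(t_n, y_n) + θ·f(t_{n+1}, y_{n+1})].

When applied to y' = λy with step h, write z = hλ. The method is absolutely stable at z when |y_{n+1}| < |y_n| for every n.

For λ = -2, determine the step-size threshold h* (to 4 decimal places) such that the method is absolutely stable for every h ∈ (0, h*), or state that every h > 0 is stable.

Set f=λy, z=hλ:
  y_{n+1} = y_n + z·[7/11·y_n + 4/11·y_{n+1}] ⇒ (1 − 4/11z)y_{n+1} = (1 + 7/11z)y_n
  ⇒ R(z) = (1 + 7/11z)/(1 − 4/11z).

Solve |R(x)|<1 on ℝ⁻.
x=-1.4: |R|=0.0723
R=−1: 1+7/11x = −1+4/11x ⇒ -3/11x=2 ⇒ x=2/(-3/11)=-7.3333
Confirm numerically:
  x=-4.802: |R|=0.74861 <1
  x=-4.548: |R|=0.71376 <1
  x=-3.105: |R|=0.45837 <1
  x=-7.702: |R|=1.02645 >1
  x=-7.552: |R|=1.01592 >1
Stable set (-7.3333, 0).

(-7.3333,0); λ=-2 ⇒ h* = (22/3)/2 = 3.6667.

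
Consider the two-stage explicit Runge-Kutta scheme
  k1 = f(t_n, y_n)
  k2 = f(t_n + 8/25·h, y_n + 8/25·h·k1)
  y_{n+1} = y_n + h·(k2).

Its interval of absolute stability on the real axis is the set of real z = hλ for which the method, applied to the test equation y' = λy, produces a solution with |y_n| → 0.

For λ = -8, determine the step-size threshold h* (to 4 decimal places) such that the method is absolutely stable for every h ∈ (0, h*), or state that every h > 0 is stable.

On y'=λy, z=hλ:
  k1=λy_n ⇒ h·k1=z·y_n;  k2=λ(1+8/25z)y_n ⇒ h·k2=z(1+8/25z)y_n
  y_{n+1}/y_n = 1 + z(1+8/25z) = 1 + z + 8/25z²
  Hence R(z) = 1 + z + 8/25z².

Find x<0 with |R(x)|<1.
x=-1.29: |R|=0.2425
R=1: x+8/25x²=0 ⇒ x=−25/8=-3.1250; min R=1−1/(4·8/25)=0.2188>−1
Confirm numerically:
  x=-3.043: |R|=0.92015 <1
  x=-2.810: |R|=0.71675 <1
  x=-2.169: |R|=0.33646 <1
  x=-1.750: |R|=0.23000 <1
  x=-3.542: |R|=1.47264 >1
  x=-3.362: |R|=1.25497 >1
  x=-3.324: |R|=1.21167 >1
So |R|<1 on (-3.1250, 0).

(-3.1250,0); λ=-8 ⇒ h* = (25/8)/8 = 0.3906.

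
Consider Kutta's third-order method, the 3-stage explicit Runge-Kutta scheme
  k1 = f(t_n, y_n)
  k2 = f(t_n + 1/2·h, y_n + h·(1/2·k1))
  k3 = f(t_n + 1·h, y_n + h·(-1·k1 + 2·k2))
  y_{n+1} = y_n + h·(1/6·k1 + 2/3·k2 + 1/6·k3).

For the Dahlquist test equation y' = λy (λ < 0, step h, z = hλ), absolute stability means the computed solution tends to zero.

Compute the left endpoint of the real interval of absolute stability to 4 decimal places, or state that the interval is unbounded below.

On y'=λy, z=hλ:
  order 3, 3-stage ⇒ R(z)=1+z+z^2/2+z^3/6
  (e.g. R(-1.21)=0.22679, |R|=0.22679)

Find x<0 with |R(x)|<1.
x=-1.21: |R|=0.2268
|R(-2.26)|=0.6301 |R(-2.01)|=0.3434 |R(-1.67)|=0.0518
Bisect:
  x_lo=-3.0250 |R|=2.0632  x_hi=-0.1957 |R|=0.8222
  mid=-1.61037 |R|=0.00975 →hi
  mid=-2.31769 |R|=0.70684 →hi
  mid=-2.67135 |R|=1.28048 →lo
  mid=-2.49452 |R|=0.97029 →hi
  mid=-2.58294 |R|=1.11920 →lo
  mid=-2.53873 |R|=1.04324 →lo
  mid=-2.51663 |R|=1.00639 →lo
  mid=-2.50558 |R|=0.98825 →hi
  mid=-2.51110 |R|=0.99730 →hi
  ...
  [-2.51283,-2.51266] ⇒ x*=-2.5127
So |R|<1 on (-2.5127, 0).

z* = -2.5127.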